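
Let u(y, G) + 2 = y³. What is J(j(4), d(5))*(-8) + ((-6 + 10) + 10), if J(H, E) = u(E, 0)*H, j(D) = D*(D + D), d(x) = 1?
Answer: 270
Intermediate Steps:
j(D) = 2*D² (j(D) = D*(2*D) = 2*D²)
u(y, G) = -2 + y³
J(H, E) = H*(-2 + E³) (J(H, E) = (-2 + E³)*H = H*(-2 + E³))
J(j(4), d(5))*(-8) + ((-6 + 10) + 10) = ((2*4²)*(-2 + 1³))*(-8) + ((-6 + 10) + 10) = ((2*16)*(-2 + 1))*(-8) + (4 + 10) = (32*(-1))*(-8) + 14 = -32*(-8) + 14 = 256 + 14 = 270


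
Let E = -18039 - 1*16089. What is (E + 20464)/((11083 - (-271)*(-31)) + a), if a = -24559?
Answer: 13664/21877 ≈ 0.62458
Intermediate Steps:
E = -34128 (E = -18039 - 16089 = -34128)
(E + 20464)/((11083 - (-271)*(-31)) + a) = (-34128 + 20464)/((11083 - (-271)*(-31)) - 24559) = -13664/((11083 - 1*8401) - 24559) = -13664/((11083 - 8401) - 24559) = -13664/(2682 - 24559) = -13664/(-21877) = -13664*(-1/21877) = 13664/21877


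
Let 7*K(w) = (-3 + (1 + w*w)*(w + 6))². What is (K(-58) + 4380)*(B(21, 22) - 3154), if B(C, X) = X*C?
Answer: -82426565914708/7 ≈ -1.1775e+13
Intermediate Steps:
K(w) = (-3 + (1 + w²)*(6 + w))²/7 (K(w) = (-3 + (1 + w*w)*(w + 6))²/7 = (-3 + (1 + w²)*(6 + w))²/7)
B(C, X) = C*X
(K(-58) + 4380)*(B(21, 22) - 3154) = ((3 - 58 + (-58)³ + 6*(-58)²)²/7 + 4380)*(21*22 - 3154) = ((3 - 58 - 195112 + 6*3364)²/7 + 4380)*(462 - 3154) = ((3 - 58 - 195112 + 20184)²/7 + 4380)*(-2692) = ((⅐)*(-174983)² + 4380)*(-2692) = ((⅐)*30619050289 + 4380)*(-2692) = (30619050289/7 + 4380)*(-2692) = (30619080949/7)*(-2692) = -82426565914708/7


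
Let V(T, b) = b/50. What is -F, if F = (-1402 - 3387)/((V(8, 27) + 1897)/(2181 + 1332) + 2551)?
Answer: 841187850/448178027 ≈ 1.8769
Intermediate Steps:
V(T, b) = b/50 (V(T, b) = b*(1/50) = b/50)
F = -841187850/448178027 (F = (-1402 - 3387)/(((1/50)*27 + 1897)/(2181 + 1332) + 2551) = -4789/((27/50 + 1897)/3513 + 2551) = -4789/((94877/50)*(1/3513) + 2551) = -4789/(94877/175650 + 2551) = -4789/448178027/175650 = -4789*175650/448178027 = -841187850/448178027 ≈ -1.8769)
-F = -1*(-841187850/448178027) = 841187850/448178027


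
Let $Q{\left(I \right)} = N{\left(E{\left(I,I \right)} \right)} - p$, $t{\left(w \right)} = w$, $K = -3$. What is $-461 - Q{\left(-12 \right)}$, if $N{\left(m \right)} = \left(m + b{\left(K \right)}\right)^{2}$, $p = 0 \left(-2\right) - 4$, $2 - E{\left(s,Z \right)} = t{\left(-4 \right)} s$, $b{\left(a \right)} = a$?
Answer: $-2866$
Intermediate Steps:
$E{\left(s,Z \right)} = 2 + 4 s$ ($E{\left(s,Z \right)} = 2 - - 4 s = 2 + 4 s$)
$p = -4$ ($p = 0 - 4 = -4$)
$N{\left(m \right)} = \left(-3 + m\right)^{2}$ ($N{\left(m \right)} = \left(m - 3\right)^{2} = \left(-3 + m\right)^{2}$)
$Q{\left(I \right)} = 4 + \left(-1 + 4 I\right)^{2}$ ($Q{\left(I \right)} = \left(-3 + \left(2 + 4 I\right)\right)^{2} - -4 = \left(-1 + 4 I\right)^{2} + 4 = 4 + \left(-1 + 4 I\right)^{2}$)
$-461 - Q{\left(-12 \right)} = -461 - \left(4 + \left(1 - -48\right)^{2}\right) = -461 - \left(4 + \left(1 + 48\right)^{2}\right) = -461 - \left(4 + 49^{2}\right) = -461 - \left(4 + 2401\right) = -461 - 2405 = -2866$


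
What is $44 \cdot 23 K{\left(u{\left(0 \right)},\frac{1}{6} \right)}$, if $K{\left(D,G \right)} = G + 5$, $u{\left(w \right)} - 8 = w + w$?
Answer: $\frac{15686}{3} \approx 5228.7$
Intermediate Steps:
$u{\left(w \right)} = 8 + 2 w$ ($u{\left(w \right)} = 8 + \left(w + w\right) = 8 + 2 w$)
$K{\left(D,G \right)} = 5 + G$
$44 \cdot 23 K{\left(u{\left(0 \right)},\frac{1}{6} \right)} = 44 \cdot 23 \left(5 + \frac{1}{6}\right) = 1012 \left(5 + \frac{1}{6}\right) = 1012 \cdot \frac{31}{6} = \frac{15686}{3}$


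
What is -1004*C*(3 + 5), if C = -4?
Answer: 32128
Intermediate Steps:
-1004*C*(3 + 5) = -(-4016)*(3 + 5) = -(-4016)*8 = -1004*(-32) = 32128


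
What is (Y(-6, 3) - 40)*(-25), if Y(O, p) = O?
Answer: 1150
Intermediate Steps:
(Y(-6, 3) - 40)*(-25) = (-6 - 40)*(-25) = -46*(-25) = 1150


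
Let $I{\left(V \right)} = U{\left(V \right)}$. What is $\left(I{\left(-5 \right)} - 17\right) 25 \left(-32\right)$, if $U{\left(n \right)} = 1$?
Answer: $12800$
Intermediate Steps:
$I{\left(V \right)} = 1$
$\left(I{\left(-5 \right)} - 17\right) 25 \left(-32\right) = \left(1 - 17\right) 25 \left(-32\right) = \left(-16\right) 25 \left(-32\right) = \left(-400\right) \left(-32\right) = 12800$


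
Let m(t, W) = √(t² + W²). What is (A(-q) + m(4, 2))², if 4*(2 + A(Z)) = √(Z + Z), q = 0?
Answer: 24 - 8*√5 ≈ 6.1115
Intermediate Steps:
m(t, W) = √(W² + t²)
A(Z) = -2 + √2*√Z/4 (A(Z) = -2 + √(Z + Z)/4 = -2 + √(2*Z)/4 = -2 + (√2*√Z)/4 = -2 + √2*√Z/4)
(A(-q) + m(4, 2))² = ((-2 + √2*√(-1*0)/4) + √(2² + 4²))² = ((-2 + √2*√0/4) + √(4 + 16))² = ((-2 + (¼)*√2*0) + √20)² = ((-2 + 0) + 2*√5)² = (-2 + 2*√5)²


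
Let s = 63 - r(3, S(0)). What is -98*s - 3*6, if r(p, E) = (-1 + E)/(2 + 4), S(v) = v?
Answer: -18625/3 ≈ -6208.3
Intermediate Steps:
r(p, E) = -1/6 + E/6 (r(p, E) = (-1 + E)/6 = (-1 + E)*(1/6) = -1/6 + E/6)
s = 379/6 (s = 63 - (-1/6 + (1/6)*0) = 63 - (-1/6 + 0) = 63 - 1*(-1/6) = 63 + 1/6 = 379/6 ≈ 63.167)
-98*s - 3*6 = -98*379/6 - 3*6 = -18571/3 - 18 = -18625/3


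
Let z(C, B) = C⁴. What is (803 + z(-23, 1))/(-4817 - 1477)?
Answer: -46774/1049 ≈ -44.589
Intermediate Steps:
(803 + z(-23, 1))/(-4817 - 1477) = (803 + (-23)⁴)/(-4817 - 1477) = (803 + 279841)/(-6294) = 280644*(-1/6294) = -46774/1049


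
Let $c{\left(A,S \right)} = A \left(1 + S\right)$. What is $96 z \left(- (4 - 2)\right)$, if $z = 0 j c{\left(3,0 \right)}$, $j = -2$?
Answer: $0$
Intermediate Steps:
$z = 0$ ($z = 0 \left(-2\right) 3 \left(1 + 0\right) = 0 \cdot 3 \cdot 1 = 0 \cdot 3 = 0$)
$96 z \left(- (4 - 2)\right) = 96 \cdot 0 \left(- (4 - 2)\right) = 0 \left(\left(-1\right) 2\right) = 0 \left(-2\right) = 0$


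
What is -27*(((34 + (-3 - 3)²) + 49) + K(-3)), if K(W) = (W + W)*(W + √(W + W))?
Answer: -3699 + 162*I*√6 ≈ -3699.0 + 396.82*I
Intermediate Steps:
K(W) = 2*W*(W + √2*√W) (K(W) = (2*W)*(W + √(2*W)) = (2*W)*(W + √2*√W) = 2*W*(W + √2*√W))
-27*(((34 + (-3 - 3)²) + 49) + K(-3)) = -27*(((34 + (-3 - 3)²) + 49) + (2*(-3)² + 2*√2*(-3)^(3/2))) = -27*(((34 + (-6)²) + 49) + (2*9 + 2*√2*(-3*I*√3))) = -27*(((34 + 36) + 49) + (18 - 6*I*√6)) = -27*((70 + 49) + (18 - 6*I*√6)) = -27*(119 + (18 - 6*I*√6)) = -27*(137 - 6*I*√6) = -3699 + 162*I*√6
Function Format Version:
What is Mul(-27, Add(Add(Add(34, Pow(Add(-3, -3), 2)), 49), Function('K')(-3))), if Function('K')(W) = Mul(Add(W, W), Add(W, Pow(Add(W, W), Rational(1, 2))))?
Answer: Add(-3699, Mul(162, I, Pow(6, Rational(1, 2)))) ≈ Add(-3699.0, Mul(396.82, I))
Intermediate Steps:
Function('K')(W) = Mul(2, W, Add(W, Mul(Pow(2, Rational(1, 2)), Pow(W, Rational(1, 2))))) (Function('K')(W) = Mul(Mul(2, W), Add(W, Pow(Mul(2, W), Rational(1, 2)))) = Mul(Mul(2, W), Add(W, Mul(Pow(2, Rational(1, 2)), Pow(W, Rational(1, 2))))) = Mul(2, W, Add(W, Mul(Pow(2, Rational(1, 2)), Pow(W, Rational(1, 2))))))
Mul(-27, Add(Add(Add(34, Pow(Add(-3, -3), 2)), 49), Function('K')(-3))) = Mul(-27, Add(Add(Add(34, Pow(Add(-3, -3), 2)), 49), Add(Mul(2, Pow(-3, 2)), Mul(2, Pow(2, Rational(1, 2)), Pow(-3, Rational(3, 2)))))) = Mul(-27, Add(Add(Add(34, Pow(-6, 2)), 49), Add(Mul(2, 9), Mul(2, Pow(2, Rational(1, 2)), Mul(-3, I, Pow(3, Rational(1, 2))))))) = Mul(-27, Add(Add(Add(34, 36), 49), Add(18, Mul(-6, I, Pow(6, Rational(1, 2)))))) = Mul(-27, Add(Add(70, 49), Add(18, Mul(-6, I, Pow(6, Rational(1, 2)))))) = Mul(-27, Add(119, Add(18, Mul(-6, I, Pow(6, Rational(1, 2)))))) = Mul(-27, Add(137, Mul(-6, I, Pow(6, Rational(1, 2))))) = Add(-3699, Mul(162, I, Pow(6, Rational(1, 2))))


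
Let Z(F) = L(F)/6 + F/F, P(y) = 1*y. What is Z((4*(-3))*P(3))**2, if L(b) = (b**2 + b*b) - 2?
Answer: 1684804/9 ≈ 1.8720e+5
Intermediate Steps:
P(y) = y
L(b) = -2 + 2*b**2 (L(b) = (b**2 + b**2) - 2 = 2*b**2 - 2 = -2 + 2*b**2)
Z(F) = 2/3 + F**2/3 (Z(F) = (-2 + 2*F**2)/6 + F/F = (-2 + 2*F**2)*(1/6) + 1 = (-1/3 + F**2/3) + 1 = 2/3 + F**2/3)
Z((4*(-3))*P(3))**2 = (2/3 + ((4*(-3))*3)**2/3)**2 = (2/3 + (-12*3)**2/3)**2 = (2/3 + (1/3)*(-36)**2)**2 = (2/3 + (1/3)*1296)**2 = (2/3 + 432)**2 = (1298/3)**2 = 1684804/9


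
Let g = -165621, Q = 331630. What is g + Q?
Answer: 166009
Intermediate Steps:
g + Q = -165621 + 331630 = 166009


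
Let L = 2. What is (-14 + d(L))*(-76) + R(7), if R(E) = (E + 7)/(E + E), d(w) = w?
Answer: 913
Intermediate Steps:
R(E) = (7 + E)/(2*E) (R(E) = (7 + E)/((2*E)) = (7 + E)*(1/(2*E)) = (7 + E)/(2*E))
(-14 + d(L))*(-76) + R(7) = (-14 + 2)*(-76) + (1/2)*(7 + 7)/7 = -12*(-76) + (1/2)*(1/7)*14 = 912 + 1 = 913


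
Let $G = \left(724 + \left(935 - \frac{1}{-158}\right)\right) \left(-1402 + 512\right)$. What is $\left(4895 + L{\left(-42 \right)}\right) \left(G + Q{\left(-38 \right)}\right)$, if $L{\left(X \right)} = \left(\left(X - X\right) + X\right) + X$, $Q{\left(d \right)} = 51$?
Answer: $- \frac{561158436566}{79} \approx -7.1033 \cdot 10^{9}$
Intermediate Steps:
$L{\left(X \right)} = 2 X$ ($L{\left(X \right)} = \left(0 + X\right) + X = X + X = 2 X$)
$G = - \frac{116644735}{79}$ ($G = \left(724 + \left(935 - - \frac{1}{158}\right)\right) \left(-890\right) = \left(724 + \left(935 + \frac{1}{158}\right)\right) \left(-890\right) = \left(724 + \frac{147731}{158}\right) \left(-890\right) = \frac{262123}{158} \left(-890\right) = - \frac{116644735}{79} \approx -1.4765 \cdot 10^{6}$)
$\left(4895 + L{\left(-42 \right)}\right) \left(G + Q{\left(-38 \right)}\right) = \left(4895 + 2 \left(-42\right)\right) \left(- \frac{116644735}{79} + 51\right) = \left(4895 - 84\right) \left(- \frac{116640706}{79}\right) = 4811 \left(- \frac{116640706}{79}\right) = - \frac{561158436566}{79}$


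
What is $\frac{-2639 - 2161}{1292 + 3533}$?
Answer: $- \frac{192}{193} \approx -0.99482$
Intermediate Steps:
$\frac{-2639 - 2161}{1292 + 3533} = - \frac{4800}{4825} = \left(-4800\right) \frac{1}{4825} = - \frac{192}{193}$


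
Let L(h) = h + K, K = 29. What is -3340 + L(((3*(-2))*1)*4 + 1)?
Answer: -3334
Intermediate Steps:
L(h) = 29 + h (L(h) = h + 29 = 29 + h)
-3340 + L(((3*(-2))*1)*4 + 1) = -3340 + (29 + (((3*(-2))*1)*4 + 1)) = -3340 + (29 + (-6*1*4 + 1)) = -3340 + (29 + (-6*4 + 1)) = -3340 + (29 + (-24 + 1)) = -3340 + (29 - 23) = -3340 + 6 = -3334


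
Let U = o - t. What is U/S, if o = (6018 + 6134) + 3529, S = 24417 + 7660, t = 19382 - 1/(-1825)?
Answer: -6754326/58540525 ≈ -0.11538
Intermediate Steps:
t = 35372151/1825 (t = 19382 - 1*(-1/1825) = 19382 + 1/1825 = 35372151/1825 ≈ 19382.)
S = 32077
o = 15681 (o = 12152 + 3529 = 15681)
U = -6754326/1825 (U = 15681 - 1*35372151/1825 = 15681 - 35372151/1825 = -6754326/1825 ≈ -3701.0)
U/S = -6754326/1825/32077 = -6754326/1825*1/32077 = -6754326/58540525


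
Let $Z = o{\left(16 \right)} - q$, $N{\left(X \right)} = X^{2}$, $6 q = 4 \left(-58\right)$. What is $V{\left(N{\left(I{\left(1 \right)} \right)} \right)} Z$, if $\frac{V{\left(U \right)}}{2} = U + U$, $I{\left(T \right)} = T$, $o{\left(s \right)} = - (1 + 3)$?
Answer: $\frac{416}{3} \approx 138.67$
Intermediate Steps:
$o{\left(s \right)} = -4$ ($o{\left(s \right)} = \left(-1\right) 4 = -4$)
$q = - \frac{116}{3}$ ($q = \frac{4 \left(-58\right)}{6} = \frac{1}{6} \left(-232\right) = - \frac{116}{3} \approx -38.667$)
$Z = \frac{104}{3}$ ($Z = -4 - - \frac{116}{3} = -4 + \frac{116}{3} = \frac{104}{3} \approx 34.667$)
$V{\left(U \right)} = 4 U$ ($V{\left(U \right)} = 2 \left(U + U\right) = 2 \cdot 2 U = 4 U$)
$V{\left(N{\left(I{\left(1 \right)} \right)} \right)} Z = 4 \cdot 1^{2} \cdot \frac{104}{3} = 4 \cdot 1 \cdot \frac{104}{3} = 4 \cdot \frac{104}{3} = \frac{416}{3}$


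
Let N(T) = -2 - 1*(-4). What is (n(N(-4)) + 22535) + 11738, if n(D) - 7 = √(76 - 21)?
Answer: 34280 + √55 ≈ 34287.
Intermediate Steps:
N(T) = 2 (N(T) = -2 + 4 = 2)
n(D) = 7 + √55 (n(D) = 7 + √(76 - 21) = 7 + √55)
(n(N(-4)) + 22535) + 11738 = ((7 + √55) + 22535) + 11738 = (22542 + √55) + 11738 = 34280 + √55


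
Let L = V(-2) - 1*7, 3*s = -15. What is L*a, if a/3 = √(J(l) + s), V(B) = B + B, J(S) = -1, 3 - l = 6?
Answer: -33*I*√6 ≈ -80.833*I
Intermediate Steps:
l = -3 (l = 3 - 1*6 = 3 - 6 = -3)
s = -5 (s = (⅓)*(-15) = -5)
V(B) = 2*B
L = -11 (L = 2*(-2) - 1*7 = -4 - 7 = -11)
a = 3*I*√6 (a = 3*√(-1 - 5) = 3*√(-6) = 3*(I*√6) = 3*I*√6 ≈ 7.3485*I)
L*a = -33*I*√6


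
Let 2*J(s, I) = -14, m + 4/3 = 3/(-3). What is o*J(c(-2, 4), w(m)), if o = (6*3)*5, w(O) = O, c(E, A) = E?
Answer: -630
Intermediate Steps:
m = -7/3 (m = -4/3 + 3/(-3) = -4/3 + 3*(-1/3) = -4/3 - 1 = -7/3 ≈ -2.3333)
J(s, I) = -7 (J(s, I) = (1/2)*(-14) = -7)
o = 90 (o = 18*5 = 90)
o*J(c(-2, 4), w(m)) = 90*(-7) = -630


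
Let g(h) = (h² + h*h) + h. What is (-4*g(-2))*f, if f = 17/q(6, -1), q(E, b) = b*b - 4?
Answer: 136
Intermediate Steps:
g(h) = h + 2*h² (g(h) = (h² + h²) + h = 2*h² + h = h + 2*h²)
q(E, b) = -4 + b² (q(E, b) = b² - 4 = -4 + b²)
f = -17/3 (f = 17/(-4 + (-1)²) = 17/(-4 + 1) = 17/(-3) = 17*(-⅓) = -17/3 ≈ -5.6667)
(-4*g(-2))*f = -(-8)*(1 + 2*(-2))*(-17/3) = -(-8)*(1 - 4)*(-17/3) = -(-8)*(-3)*(-17/3) = -4*6*(-17/3) = -24*(-17/3) = 136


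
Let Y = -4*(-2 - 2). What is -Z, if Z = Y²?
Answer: -256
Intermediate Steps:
Y = 16 (Y = -4*(-4) = 16)
Z = 256 (Z = 16² = 256)
-Z = -1*256 = -256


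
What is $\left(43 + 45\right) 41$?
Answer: $3608$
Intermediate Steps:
$\left(43 + 45\right) 41 = 88 \cdot 41 = 3608$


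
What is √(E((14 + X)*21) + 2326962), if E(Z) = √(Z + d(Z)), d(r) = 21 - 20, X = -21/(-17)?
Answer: √(672492018 + 68*√5797)/17 ≈ 1525.4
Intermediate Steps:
X = 21/17 (X = -21*(-1/17) = 21/17 ≈ 1.2353)
d(r) = 1
E(Z) = √(1 + Z) (E(Z) = √(Z + 1) = √(1 + Z))
√(E((14 + X)*21) + 2326962) = √(√(1 + (14 + 21/17)*21) + 2326962) = √(√(1 + (259/17)*21) + 2326962) = √(√(1 + 5439/17) + 2326962) = √(√(5456/17) + 2326962) = √(4*√5797/17 + 2326962) = √(2326962 + 4*√5797/17)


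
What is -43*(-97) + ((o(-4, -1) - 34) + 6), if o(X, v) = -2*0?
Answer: 4143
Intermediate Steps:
o(X, v) = 0
-43*(-97) + ((o(-4, -1) - 34) + 6) = -43*(-97) + ((0 - 34) + 6) = 4171 + (-34 + 6) = 4171 - 28 = 4143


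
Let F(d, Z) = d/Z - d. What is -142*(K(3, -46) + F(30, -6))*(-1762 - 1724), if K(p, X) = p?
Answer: -15840384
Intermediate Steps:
F(d, Z) = -d + d/Z
-142*(K(3, -46) + F(30, -6))*(-1762 - 1724) = -142*(3 + (-1*30 + 30/(-6)))*(-1762 - 1724) = -142*(3 + (-30 + 30*(-⅙)))*(-3486) = -142*(3 + (-30 - 5))*(-3486) = -142*(3 - 35)*(-3486) = -(-4544)*(-3486) = -142*111552 = -15840384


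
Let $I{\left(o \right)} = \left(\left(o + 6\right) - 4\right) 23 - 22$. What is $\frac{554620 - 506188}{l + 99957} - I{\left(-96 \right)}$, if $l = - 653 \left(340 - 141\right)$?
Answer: $\frac{32724864}{14995} \approx 2182.4$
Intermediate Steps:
$l = -129947$ ($l = \left(-653\right) 199 = -129947$)
$I{\left(o \right)} = 24 + 23 o$ ($I{\left(o \right)} = \left(\left(6 + o\right) - 4\right) 23 - 22 = \left(2 + o\right) 23 - 22 = \left(46 + 23 o\right) - 22 = 24 + 23 o$)
$\frac{554620 - 506188}{l + 99957} - I{\left(-96 \right)} = \frac{554620 - 506188}{-129947 + 99957} - \left(24 + 23 \left(-96\right)\right) = \frac{48432}{-29990} - \left(24 - 2208\right) = 48432 \left(- \frac{1}{29990}\right) - -2184 = - \frac{24216}{14995} + 2184 = \frac{32724864}{14995}$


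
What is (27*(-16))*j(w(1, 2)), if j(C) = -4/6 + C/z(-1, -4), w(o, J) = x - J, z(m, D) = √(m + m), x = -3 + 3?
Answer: 288 - 432*I*√2 ≈ 288.0 - 610.94*I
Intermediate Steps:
x = 0
z(m, D) = √2*√m (z(m, D) = √(2*m) = √2*√m)
w(o, J) = -J (w(o, J) = 0 - J = -J)
j(C) = -⅔ - I*C*√2/2 (j(C) = -4/6 + C/((√2*√(-1))) = -4*⅙ + C/((√2*I)) = -⅔ + C/((I*√2)) = -⅔ + C*(-I*√2/2) = -⅔ - I*C*√2/2)
(27*(-16))*j(w(1, 2)) = (27*(-16))*(-⅔ - I*(-1*2)*√2/2) = -432*(-⅔ - ½*I*(-2)*√2) = -432*(-⅔ + I*√2) = 288 - 432*I*√2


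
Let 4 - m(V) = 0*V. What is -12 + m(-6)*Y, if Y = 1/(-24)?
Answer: -73/6 ≈ -12.167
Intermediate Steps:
m(V) = 4 (m(V) = 4 - 0*V = 4 - 1*0 = 4 + 0 = 4)
Y = -1/24 ≈ -0.041667
-12 + m(-6)*Y = -12 + 4*(-1/24) = -12 - ⅙ = -73/6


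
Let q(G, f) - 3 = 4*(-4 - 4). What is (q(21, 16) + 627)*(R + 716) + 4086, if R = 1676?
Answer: 1434502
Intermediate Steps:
q(G, f) = -29 (q(G, f) = 3 + 4*(-4 - 4) = 3 + 4*(-8) = 3 - 32 = -29)
(q(21, 16) + 627)*(R + 716) + 4086 = (-29 + 627)*(1676 + 716) + 4086 = 598*2392 + 4086 = 1430416 + 4086 = 1434502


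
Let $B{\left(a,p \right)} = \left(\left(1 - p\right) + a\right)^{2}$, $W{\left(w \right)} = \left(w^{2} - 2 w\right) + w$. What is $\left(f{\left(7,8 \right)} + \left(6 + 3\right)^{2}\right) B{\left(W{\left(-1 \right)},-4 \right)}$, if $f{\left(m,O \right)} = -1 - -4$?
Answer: $4116$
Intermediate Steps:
$f{\left(m,O \right)} = 3$ ($f{\left(m,O \right)} = -1 + 4 = 3$)
$W{\left(w \right)} = w^{2} - w$
$B{\left(a,p \right)} = \left(1 + a - p\right)^{2}$
$\left(f{\left(7,8 \right)} + \left(6 + 3\right)^{2}\right) B{\left(W{\left(-1 \right)},-4 \right)} = \left(3 + \left(6 + 3\right)^{2}\right) \left(1 - \left(-1 - 1\right) - -4\right)^{2} = \left(3 + 9^{2}\right) \left(1 - -2 + 4\right)^{2} = \left(3 + 81\right) \left(1 + 2 + 4\right)^{2} = 84 \cdot 7^{2} = 84 \cdot 49 = 4116$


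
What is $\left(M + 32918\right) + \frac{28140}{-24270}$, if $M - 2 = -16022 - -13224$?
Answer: $\frac{24367760}{809} \approx 30121.0$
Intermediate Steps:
$M = -2796$ ($M = 2 - 2798 = -2796$)
$\left(M + 32918\right) + \frac{28140}{-24270} = \left(-2796 + 32918\right) + \frac{28140}{-24270} = 30122 + 28140 \left(- \frac{1}{24270}\right) = 30122 - \frac{938}{809} = \frac{24367760}{809}$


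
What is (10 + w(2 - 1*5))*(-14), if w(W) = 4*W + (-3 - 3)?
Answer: 112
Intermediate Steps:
w(W) = -6 + 4*W (w(W) = 4*W - 6 = -6 + 4*W)
(10 + w(2 - 1*5))*(-14) = (10 + (-6 + 4*(2 - 1*5)))*(-14) = (10 + (-6 + 4*(2 - 5)))*(-14) = (10 + (-6 + 4*(-3)))*(-14) = (10 + (-6 - 12))*(-14) = (10 - 18)*(-14) = -8*(-14) = 112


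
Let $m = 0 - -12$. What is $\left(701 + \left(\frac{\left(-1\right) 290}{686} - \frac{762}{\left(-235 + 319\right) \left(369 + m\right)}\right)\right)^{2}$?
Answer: $\frac{2078611344121}{4235364} \approx 4.9078 \cdot 10^{5}$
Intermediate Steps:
$m = 12$ ($m = 0 + 12 = 12$)
$\left(701 + \left(\frac{\left(-1\right) 290}{686} - \frac{762}{\left(-235 + 319\right) \left(369 + m\right)}\right)\right)^{2} = \left(701 - \left(762 \frac{1}{\left(-235 + 319\right) \left(369 + 12\right)} - \frac{\left(-1\right) 290}{686}\right)\right)^{2} = \left(701 - \left(\frac{145}{343} + \frac{762}{84 \cdot 381}\right)\right)^{2} = \left(701 - \left(\frac{145}{343} + \frac{762}{32004}\right)\right)^{2} = \left(701 - \frac{919}{2058}\right)^{2} = \left(\frac{1441739}{2058}\right)^{2} = \frac{2078611344121}{4235364}$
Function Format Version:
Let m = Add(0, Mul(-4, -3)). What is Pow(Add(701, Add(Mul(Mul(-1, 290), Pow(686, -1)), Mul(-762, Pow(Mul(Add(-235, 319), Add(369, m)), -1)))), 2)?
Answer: Rational(2078611344121, 4235364) ≈ 4.9078e+5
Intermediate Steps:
m = 12 (m = Add(0, 12) = 12)
Pow(Add(701, Add(Mul(Mul(-1, 290), Pow(686, -1)), Mul(-762, Pow(Mul(Add(-235, 319), Add(369, m)), -1)))), 2) = Pow(Add(701, Add(Mul(Mul(-1, 290), Pow(686, -1)), Mul(-762, Pow(Mul(Add(-235, 319), Add(369, 12)), -1)))), 2) = Pow(Add(701, Add(Mul(-290, Rational(1, 686)), Mul(-762, Pow(Mul(84, 381), -1)))), 2) = Pow(Add(701, Add(Rational(-145, 343), Mul(-762, Pow(32004, -1)))), 2) = Pow(Add(701, Add(Rational(-145, 343), Mul(-762, Rational(1, 32004)))), 2) = Pow(Add(701, Add(Rational(-145, 343), Rational(-1, 42))), 2) = Pow(Add(701, Rational(-919, 2058)), 2) = Pow(Rational(1441739, 2058), 2) = Rational(2078611344121, 4235364)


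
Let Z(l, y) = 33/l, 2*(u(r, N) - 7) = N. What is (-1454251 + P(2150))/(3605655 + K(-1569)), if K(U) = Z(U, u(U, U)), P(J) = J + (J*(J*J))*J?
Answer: 11175205009301177/1885757554 ≈ 5.9261e+6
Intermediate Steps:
u(r, N) = 7 + N/2
P(J) = J + J⁴ (P(J) = J + (J*J²)*J = J + J³*J = J + J⁴)
K(U) = 33/U
(-1454251 + P(2150))/(3605655 + K(-1569)) = (-1454251 + (2150 + 2150⁴))/(3605655 + 33/(-1569)) = (-1454251 + (2150 + 21367506250000))/(3605655 + 33*(-1/1569)) = (-1454251 + 21367506252150)/(3605655 - 11/523) = 21367504797899/(1885757554/523) = 21367504797899*(523/1885757554) = 11175205009301177/1885757554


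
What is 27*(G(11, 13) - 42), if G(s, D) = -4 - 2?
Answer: -1296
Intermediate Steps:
G(s, D) = -6
27*(G(11, 13) - 42) = 27*(-6 - 42) = 27*(-48) = -1296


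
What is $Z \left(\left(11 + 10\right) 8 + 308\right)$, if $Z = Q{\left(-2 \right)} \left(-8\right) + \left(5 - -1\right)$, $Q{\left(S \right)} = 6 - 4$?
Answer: $-4760$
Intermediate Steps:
$Q{\left(S \right)} = 2$ ($Q{\left(S \right)} = 6 - 4 = 2$)
$Z = -10$ ($Z = 2 \left(-8\right) + \left(5 - -1\right) = -16 + \left(5 + 1\right) = -16 + 6 = -10$)
$Z \left(\left(11 + 10\right) 8 + 308\right) = - 10 \left(\left(11 + 10\right) 8 + 308\right) = - 10 \left(21 \cdot 8 + 308\right) = - 10 \left(168 + 308\right) = \left(-10\right) 476 = -4760$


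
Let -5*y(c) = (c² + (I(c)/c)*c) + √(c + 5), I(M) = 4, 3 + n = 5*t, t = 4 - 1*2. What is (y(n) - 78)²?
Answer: 196261/25 + 1772*√3/25 ≈ 7973.2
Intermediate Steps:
t = 2 (t = 4 - 2 = 2)
n = 7 (n = -3 + 5*2 = -3 + 10 = 7)
y(c) = -⅘ - c²/5 - √(5 + c)/5 (y(c) = -((c² + (4/c)*c) + √(c + 5))/5 = -((c² + 4) + √(5 + c))/5 = -((4 + c²) + √(5 + c))/5 = -(4 + c² + √(5 + c))/5 = -⅘ - c²/5 - √(5 + c)/5)
(y(n) - 78)² = ((-⅘ - ⅕*7² - √(5 + 7)/5) - 78)² = ((-⅘ - ⅕*49 - 2*√3/5) - 78)² = ((-⅘ - 49/5 - 2*√3/5) - 78)² = ((-53/5 - 2*√3/5) - 78)² = (-443/5 - 2*√3/5)²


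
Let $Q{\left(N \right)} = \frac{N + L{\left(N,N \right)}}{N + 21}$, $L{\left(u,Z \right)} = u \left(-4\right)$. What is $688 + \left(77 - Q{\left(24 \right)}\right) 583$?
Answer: $\frac{232559}{5} \approx 46512.0$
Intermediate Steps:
$L{\left(u,Z \right)} = - 4 u$
$Q{\left(N \right)} = - \frac{3 N}{21 + N}$ ($Q{\left(N \right)} = \frac{N - 4 N}{N + 21} = \frac{\left(-3\right) N}{21 + N} = - \frac{3 N}{21 + N}$)
$688 + \left(77 - Q{\left(24 \right)}\right) 583 = 688 + \left(77 - \left(-3\right) 24 \frac{1}{21 + 24}\right) 583 = 688 + \left(77 - \left(-3\right) 24 \cdot \frac{1}{45}\right) 583 = 688 + \left(77 - - \frac{8}{5}\right) 583 = 688 + \left(77 + \frac{8}{5}\right) 583 = 688 + \frac{393}{5} \cdot 583 = 688 + \frac{229119}{5} = \frac{232559}{5}$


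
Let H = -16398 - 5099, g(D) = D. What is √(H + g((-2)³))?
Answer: I*√21505 ≈ 146.65*I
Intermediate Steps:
H = -21497
√(H + g((-2)³)) = √(-21497 + (-2)³) = √(-21497 - 8) = √(-21505) = I*√21505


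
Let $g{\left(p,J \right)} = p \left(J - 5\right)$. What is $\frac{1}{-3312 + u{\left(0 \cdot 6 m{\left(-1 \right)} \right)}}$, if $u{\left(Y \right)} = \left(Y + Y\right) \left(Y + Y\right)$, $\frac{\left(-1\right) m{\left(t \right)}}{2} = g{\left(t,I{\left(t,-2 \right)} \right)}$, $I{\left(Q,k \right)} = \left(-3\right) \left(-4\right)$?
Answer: $- \frac{1}{3312} \approx -0.00030193$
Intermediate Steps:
$I{\left(Q,k \right)} = 12$
$g{\left(p,J \right)} = p \left(-5 + J\right)$
$m{\left(t \right)} = - 14 t$ ($m{\left(t \right)} = - 2 t \left(-5 + 12\right) = - 2 t 7 = - 2 \cdot 7 t = - 14 t$)
$u{\left(Y \right)} = 4 Y^{2}$ ($u{\left(Y \right)} = 2 Y 2 Y = 4 Y^{2}$)
$\frac{1}{-3312 + u{\left(0 \cdot 6 m{\left(-1 \right)} \right)}} = \frac{1}{-3312 + 4 \left(0 \cdot 6 \left(\left(-14\right) \left(-1\right)\right)\right)^{2}} = \frac{1}{-3312 + 4 \left(0 \cdot 14\right)^{2}} = \frac{1}{-3312 + 4 \cdot 0^{2}} = \frac{1}{-3312 + 4 \cdot 0} = \frac{1}{-3312 + 0} = \frac{1}{-3312} = - \frac{1}{3312}$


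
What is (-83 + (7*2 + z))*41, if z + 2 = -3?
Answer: -3034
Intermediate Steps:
z = -5 (z = -2 - 3 = -5)
(-83 + (7*2 + z))*41 = (-83 + (7*2 - 5))*41 = (-83 + (14 - 5))*41 = (-83 + 9)*41 = -74*41 = -3034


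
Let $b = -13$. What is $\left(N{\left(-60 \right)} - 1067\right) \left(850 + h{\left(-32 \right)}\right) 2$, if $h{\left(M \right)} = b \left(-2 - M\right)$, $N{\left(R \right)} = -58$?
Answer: $-1035000$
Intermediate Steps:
$h{\left(M \right)} = 26 + 13 M$ ($h{\left(M \right)} = - 13 \left(-2 - M\right) = 26 + 13 M$)
$\left(N{\left(-60 \right)} - 1067\right) \left(850 + h{\left(-32 \right)}\right) 2 = \left(-58 - 1067\right) \left(850 + \left(26 + 13 \left(-32\right)\right)\right) 2 = - 1125 \left(850 + \left(26 - 416\right)\right) 2 = - 1125 \left(850 - 390\right) 2 = \left(-1125\right) 460 \cdot 2 = \left(-517500\right) 2 = -1035000$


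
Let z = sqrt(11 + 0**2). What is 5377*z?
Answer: 5377*sqrt(11) ≈ 17834.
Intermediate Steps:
z = sqrt(11) (z = sqrt(11 + 0) = sqrt(11) ≈ 3.3166)
5377*z = 5377*sqrt(11)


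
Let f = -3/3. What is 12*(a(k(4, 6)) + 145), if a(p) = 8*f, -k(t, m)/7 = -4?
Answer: 1644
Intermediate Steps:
f = -1 (f = -3*⅓ = -1)
k(t, m) = 28 (k(t, m) = -7*(-4) = 28)
a(p) = -8 (a(p) = 8*(-1) = -8)
12*(a(k(4, 6)) + 145) = 12*(-8 + 145) = 12*137 = 1644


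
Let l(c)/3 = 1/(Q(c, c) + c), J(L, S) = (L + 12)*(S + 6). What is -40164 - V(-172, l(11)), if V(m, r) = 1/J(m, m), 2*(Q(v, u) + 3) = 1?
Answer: -1066755841/26560 ≈ -40164.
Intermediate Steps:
Q(v, u) = -5/2 (Q(v, u) = -3 + (½)*1 = -3 + ½ = -5/2)
J(L, S) = (6 + S)*(12 + L) (J(L, S) = (12 + L)*(6 + S) = (6 + S)*(12 + L))
l(c) = 3/(-5/2 + c)
V(m, r) = 1/(72 + m² + 18*m) (V(m, r) = 1/(72 + 6*m + 12*m + m*m) = 1/(72 + 6*m + 12*m + m²) = 1/(72 + m² + 18*m))
-40164 - V(-172, l(11)) = -40164 - 1/(72 + (-172)² + 18*(-172)) = -40164 - 1/(72 + 29584 - 3096) = -40164 - 1/26560 = -1066755841/26560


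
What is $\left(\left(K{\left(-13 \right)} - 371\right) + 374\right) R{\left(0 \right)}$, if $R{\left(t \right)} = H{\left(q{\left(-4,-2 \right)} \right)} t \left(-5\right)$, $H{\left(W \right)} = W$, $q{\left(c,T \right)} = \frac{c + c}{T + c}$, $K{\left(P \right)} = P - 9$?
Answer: $0$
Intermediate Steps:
$K{\left(P \right)} = -9 + P$
$q{\left(c,T \right)} = \frac{2 c}{T + c}$
$R{\left(t \right)} = - \frac{20 t}{3}$ ($R{\left(t \right)} = 2 \left(-4\right) \frac{1}{-2 - 4} t \left(-5\right) = 2 \left(-4\right) \frac{1}{-6} t \left(-5\right) = 2 \left(-4\right) \left(- \frac{1}{6}\right) t \left(-5\right) = \frac{4 t}{3} \left(-5\right) = - \frac{20 t}{3}$)
$\left(\left(K{\left(-13 \right)} - 371\right) + 374\right) R{\left(0 \right)} = \left(\left(\left(-9 - 13\right) - 371\right) + 374\right) \left(\left(- \frac{20}{3}\right) 0\right) = \left(\left(-22 - 371\right) + 374\right) 0 = \left(-393 + 374\right) 0 = \left(-19\right) 0 = 0$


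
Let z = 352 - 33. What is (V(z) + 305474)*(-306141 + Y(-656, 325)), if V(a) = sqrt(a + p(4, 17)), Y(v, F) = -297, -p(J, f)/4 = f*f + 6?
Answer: -93608841612 - 306438*I*sqrt(861) ≈ -9.3609e+10 - 8.9917e+6*I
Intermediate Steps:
p(J, f) = -24 - 4*f**2 (p(J, f) = -4*(f*f + 6) = -4*(f**2 + 6) = -4*(6 + f**2) = -24 - 4*f**2)
z = 319
V(a) = sqrt(-1180 + a) (V(a) = sqrt(a + (-24 - 4*17**2)) = sqrt(a + (-24 - 4*289)) = sqrt(a + (-24 - 1156)) = sqrt(a - 1180) = sqrt(-1180 + a))
(V(z) + 305474)*(-306141 + Y(-656, 325)) = (sqrt(-1180 + 319) + 305474)*(-306141 - 297) = (sqrt(-861) + 305474)*(-306438) = (I*sqrt(861) + 305474)*(-306438) = (305474 + I*sqrt(861))*(-306438) = -93608841612 - 306438*I*sqrt(861)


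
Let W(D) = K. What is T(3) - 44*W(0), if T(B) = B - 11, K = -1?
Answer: 36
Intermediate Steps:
T(B) = -11 + B
W(D) = -1
T(3) - 44*W(0) = (-11 + 3) - 44*(-1) = -8 + 44 = 36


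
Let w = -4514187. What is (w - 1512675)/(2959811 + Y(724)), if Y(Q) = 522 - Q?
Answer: -6026862/2959609 ≈ -2.0364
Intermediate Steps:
(w - 1512675)/(2959811 + Y(724)) = (-4514187 - 1512675)/(2959811 + (522 - 1*724)) = -6026862/(2959811 + (522 - 724)) = -6026862/(2959811 - 202) = -6026862/2959609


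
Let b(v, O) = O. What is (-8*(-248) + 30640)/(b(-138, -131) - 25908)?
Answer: -32624/26039 ≈ -1.2529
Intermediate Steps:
(-8*(-248) + 30640)/(b(-138, -131) - 25908) = (-8*(-248) + 30640)/(-131 - 25908) = (1984 + 30640)/(-26039) = 32624*(-1/26039) = -32624/26039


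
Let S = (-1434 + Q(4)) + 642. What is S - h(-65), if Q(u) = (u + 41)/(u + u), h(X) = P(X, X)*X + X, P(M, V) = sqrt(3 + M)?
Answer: -5771/8 + 65*I*sqrt(62) ≈ -721.38 + 511.81*I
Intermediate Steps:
h(X) = X + X*sqrt(3 + X) (h(X) = sqrt(3 + X)*X + X = X*sqrt(3 + X) + X = X + X*sqrt(3 + X))
Q(u) = (41 + u)/(2*u) (Q(u) = (41 + u)/((2*u)) = (41 + u)*(1/(2*u)) = (41 + u)/(2*u))
S = -6291/8 (S = (-1434 + (1/2)*(41 + 4)/4) + 642 = (-1434 + (1/2)*(1/4)*45) + 642 = (-1434 + 45/8) + 642 = -11427/8 + 642 = -6291/8 ≈ -786.38)
S - h(-65) = -6291/8 - (-65)*(1 + sqrt(3 - 65)) = -6291/8 - (-65)*(1 + sqrt(-62)) = -6291/8 - (-65)*(1 + I*sqrt(62)) = -6291/8 - (-65 - 65*I*sqrt(62)) = -6291/8 + (65 + 65*I*sqrt(62)) = -5771/8 + 65*I*sqrt(62)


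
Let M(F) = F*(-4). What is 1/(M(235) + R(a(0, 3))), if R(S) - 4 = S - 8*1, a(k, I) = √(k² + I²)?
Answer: -1/941 ≈ -0.0010627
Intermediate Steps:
M(F) = -4*F
a(k, I) = √(I² + k²)
R(S) = -4 + S (R(S) = 4 + (S - 8*1) = 4 + (S - 8) = 4 + (-8 + S) = -4 + S)
1/(M(235) + R(a(0, 3))) = 1/(-4*235 + (-4 + √(3² + 0²))) = 1/(-940 + (-4 + √(9 + 0))) = 1/(-940 + (-4 + √9)) = 1/(-940 + (-4 + 3)) = 1/(-940 - 1) = 1/(-941) = -1/941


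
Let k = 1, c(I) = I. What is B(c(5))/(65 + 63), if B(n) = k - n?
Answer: -1/32 ≈ -0.031250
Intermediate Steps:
B(n) = 1 - n
B(c(5))/(65 + 63) = (1 - 1*5)/(65 + 63) = (1 - 5)/128 = -4*1/128 = -1/32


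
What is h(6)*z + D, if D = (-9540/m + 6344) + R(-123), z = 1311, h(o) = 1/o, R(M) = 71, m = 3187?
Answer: 42262849/6374 ≈ 6630.5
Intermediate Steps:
D = 20435065/3187 (D = (-9540/3187 + 6344) + 71 = 20208788/3187 + 71 = 20435065/3187 ≈ 6412.0)
h(6)*z + D = 1311/6 + 20435065/3187 = (⅙)*1311 + 20435065/3187 = 437/2 + 20435065/3187 = 42262849/6374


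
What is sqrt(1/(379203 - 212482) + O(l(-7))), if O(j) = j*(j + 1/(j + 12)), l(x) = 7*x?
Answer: sqrt(91414628988868711)/6168677 ≈ 49.013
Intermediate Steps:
O(j) = j*(j + 1/(12 + j))
sqrt(1/(379203 - 212482) + O(l(-7))) = sqrt(1/(379203 - 212482) + (7*(-7))*(1 + (7*(-7))**2 + 12*(7*(-7)))/(12 + 7*(-7))) = sqrt(1/166721 - 49*(1 + (-49)**2 + 12*(-49))/(12 - 49)) = sqrt(1/166721 - 49*(1 + 2401 - 588)/(-37)) = sqrt(1/166721 - 49*(-1/37)*1814) = sqrt(1/166721 + 88886/37) = sqrt(14819162843/6168677) = sqrt(91414628988868711)/6168677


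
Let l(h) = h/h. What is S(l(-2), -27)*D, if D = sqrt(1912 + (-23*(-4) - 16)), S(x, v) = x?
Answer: 2*sqrt(497) ≈ 44.587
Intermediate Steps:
l(h) = 1
D = 2*sqrt(497) (D = sqrt(1912 + (92 - 16)) = sqrt(1912 + 76) = sqrt(1988) = 2*sqrt(497) ≈ 44.587)
S(l(-2), -27)*D = 1*(2*sqrt(497)) = 2*sqrt(497)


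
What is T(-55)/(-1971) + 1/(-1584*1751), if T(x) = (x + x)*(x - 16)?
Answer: -2406854779/607414896 ≈ -3.9625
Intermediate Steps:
T(x) = 2*x*(-16 + x) (T(x) = (2*x)*(-16 + x) = 2*x*(-16 + x))
T(-55)/(-1971) + 1/(-1584*1751) = (2*(-55)*(-16 - 55))/(-1971) + 1/(-1584*1751) = (2*(-55)*(-71))*(-1/1971) - 1/1584*1/1751 = 7810*(-1/1971) - 1/2773584 = -7810/1971 - 1/2773584 = -2406854779/607414896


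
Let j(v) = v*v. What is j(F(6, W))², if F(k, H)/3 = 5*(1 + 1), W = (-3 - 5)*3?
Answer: 810000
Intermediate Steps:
W = -24 (W = -8*3 = -24)
F(k, H) = 30 (F(k, H) = 3*(5*(1 + 1)) = 3*(5*2) = 3*10 = 30)
j(v) = v²
j(F(6, W))² = (30²)² = 900² = 810000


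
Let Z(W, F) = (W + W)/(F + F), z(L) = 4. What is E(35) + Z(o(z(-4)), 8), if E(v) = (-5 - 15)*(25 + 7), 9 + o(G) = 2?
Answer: -5127/8 ≈ -640.88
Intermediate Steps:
o(G) = -7 (o(G) = -9 + 2 = -7)
E(v) = -640 (E(v) = -20*32 = -640)
Z(W, F) = W/F (Z(W, F) = (2*W)/((2*F)) = (2*W)*(1/(2*F)) = W/F)
E(35) + Z(o(z(-4)), 8) = -640 - 7/8 = -5127/8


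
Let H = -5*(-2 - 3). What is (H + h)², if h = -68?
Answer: 1849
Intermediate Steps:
H = 25 (H = -5*(-5) = 25)
(H + h)² = (25 - 68)² = (-43)² = 1849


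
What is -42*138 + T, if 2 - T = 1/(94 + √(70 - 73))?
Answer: -51213260/8839 + I*√3/8839 ≈ -5794.0 + 0.00019596*I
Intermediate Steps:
T = 2 - 1/(94 + I*√3) (T = 2 - 1/(94 + √(70 - 73)) = 2 - 1/(94 + √(-3)) = 2 - 1/(94 + I*√3) ≈ 1.9894 + 0.00019596*I)
-42*138 + T = -42*138 + (17584/8839 + I*√3/8839) = -5796 + (17584/8839 + I*√3/8839) = -51213260/8839 + I*√3/8839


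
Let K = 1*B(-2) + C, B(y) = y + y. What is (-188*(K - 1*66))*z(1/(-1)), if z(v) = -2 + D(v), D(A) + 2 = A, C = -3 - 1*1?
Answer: -69560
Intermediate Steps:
B(y) = 2*y
C = -4 (C = -3 - 1 = -4)
D(A) = -2 + A
z(v) = -4 + v (z(v) = -2 + (-2 + v) = -4 + v)
K = -8 (K = 1*(2*(-2)) - 4 = 1*(-4) - 4 = -4 - 4 = -8)
(-188*(K - 1*66))*z(1/(-1)) = (-188*(-8 - 1*66))*(-4 + 1/(-1)) = (-188*(-8 - 66))*(-4 - 1) = -188*(-74)*(-5) = 13912*(-5) = -69560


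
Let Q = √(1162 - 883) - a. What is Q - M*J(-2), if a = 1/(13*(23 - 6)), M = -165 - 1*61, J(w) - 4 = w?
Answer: 99891/221 + 3*√31 ≈ 468.70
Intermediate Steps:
J(w) = 4 + w
M = -226 (M = -165 - 61 = -226)
a = 1/221 (a = 1/(13*17) = 1/221 ≈ 0.0045249)
Q = -1/221 + 3*√31 (Q = √(1162 - 883) - 1*1/221 = √279 - 1/221 = 3*√31 - 1/221 = -1/221 + 3*√31 ≈ 16.699)
Q - M*J(-2) = (-1/221 + 3*√31) - (-226)*(4 - 2) = (-1/221 + 3*√31) - (-226)*2 = (-1/221 + 3*√31) - 1*(-452) = (-1/221 + 3*√31) + 452 = 99891/221 + 3*√31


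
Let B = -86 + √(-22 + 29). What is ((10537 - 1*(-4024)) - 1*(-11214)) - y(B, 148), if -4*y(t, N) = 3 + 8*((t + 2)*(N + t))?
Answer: 61495/4 - 44*√7 ≈ 15257.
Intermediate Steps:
B = -86 + √7 ≈ -83.354
y(t, N) = -¾ - 2*(2 + t)*(N + t) (y(t, N) = -(3 + 8*((t + 2)*(N + t)))/4 = -(3 + 8*((2 + t)*(N + t)))/4 = -(3 + 8*(2 + t)*(N + t))/4 = -¾ - 2*(2 + t)*(N + t))
((10537 - 1*(-4024)) - 1*(-11214)) - y(B, 148) = ((10537 - 1*(-4024)) - 1*(-11214)) - (-¾ - 4*148 - 4*(-86 + √7) - 2*(-86 + √7)² - 2*148*(-86 + √7)) = ((10537 + 4024) + 11214) - (-¾ - 592 + (344 - 4*√7) - 2*(-86 + √7)² + (25456 - 296*√7)) = (14561 + 11214) - (100829/4 - 300*√7 - 2*(-86 + √7)²) = 25775 + (-100829/4 + 2*(-86 + √7)² + 300*√7) = 2271/4 + 2*(-86 + √7)² + 300*√7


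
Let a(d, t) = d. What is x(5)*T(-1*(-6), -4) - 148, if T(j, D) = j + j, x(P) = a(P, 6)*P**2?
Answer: 1352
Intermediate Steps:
x(P) = P**3 (x(P) = P*P**2 = P**3)
T(j, D) = 2*j
x(5)*T(-1*(-6), -4) - 148 = 5**3*(2*(-1*(-6))) - 148 = 125*(2*6) - 148 = 125*12 - 148 = 1500 - 148 = 1352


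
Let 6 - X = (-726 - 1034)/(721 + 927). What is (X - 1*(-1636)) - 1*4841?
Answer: -329387/103 ≈ -3197.9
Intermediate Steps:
X = 728/103 (X = 6 - (-726 - 1034)/(721 + 927) = 6 - (-1760)/1648 = 6 - 1*(-110/103) = 6 + 110/103 = 728/103 ≈ 7.0680)
(X - 1*(-1636)) - 1*4841 = (728/103 - 1*(-1636)) - 1*4841 = (728/103 + 1636) - 4841 = 169236/103 - 4841 = -329387/103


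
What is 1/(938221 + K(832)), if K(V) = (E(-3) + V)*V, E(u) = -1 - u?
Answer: 1/1632109 ≈ 6.1270e-7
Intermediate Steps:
K(V) = V*(2 + V) (K(V) = ((-1 - 1*(-3)) + V)*V = ((-1 + 3) + V)*V = (2 + V)*V = V*(2 + V))
1/(938221 + K(832)) = 1/(938221 + 832*(2 + 832)) = 1/(938221 + 832*834) = 1/(938221 + 693888) = 1/1632109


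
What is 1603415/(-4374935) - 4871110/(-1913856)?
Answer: 1824208420961/837299559936 ≈ 2.1787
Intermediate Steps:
1603415/(-4374935) - 4871110/(-1913856) = 1603415*(-1/4374935) - 4871110*(-1/1913856) = -320683/874987 + 2435555/956928 = 1824208420961/837299559936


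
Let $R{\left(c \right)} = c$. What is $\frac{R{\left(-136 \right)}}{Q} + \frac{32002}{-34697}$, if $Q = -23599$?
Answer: $- \frac{750496406}{818814503} \approx -0.91656$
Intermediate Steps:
$\frac{R{\left(-136 \right)}}{Q} + \frac{32002}{-34697} = - \frac{136}{-23599} + \frac{32002}{-34697} = \left(-136\right) \left(- \frac{1}{23599}\right) + 32002 \left(- \frac{1}{34697}\right) = \frac{136}{23599} - \frac{32002}{34697} = - \frac{750496406}{818814503}$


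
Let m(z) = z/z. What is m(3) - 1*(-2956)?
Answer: 2957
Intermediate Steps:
m(z) = 1
m(3) - 1*(-2956) = 1 - 1*(-2956) = 1 + 2956 = 2957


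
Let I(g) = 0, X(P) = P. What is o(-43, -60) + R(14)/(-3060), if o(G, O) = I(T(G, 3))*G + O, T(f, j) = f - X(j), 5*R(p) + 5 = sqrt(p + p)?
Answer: -183599/3060 - sqrt(7)/7650 ≈ -60.000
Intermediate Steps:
R(p) = -1 + sqrt(2)*sqrt(p)/5 (R(p) = -1 + sqrt(p + p)/5 = -1 + sqrt(2*p)/5 = -1 + (sqrt(2)*sqrt(p))/5 = -1 + sqrt(2)*sqrt(p)/5)
T(f, j) = f - j
o(G, O) = O (o(G, O) = 0*G + O = 0 + O = O)
o(-43, -60) + R(14)/(-3060) = -60 + (-1 + sqrt(2)*sqrt(14)/5)/(-3060) = -60 + (-1 + 2*sqrt(7)/5)*(-1/3060) = -60 + (1/3060 - sqrt(7)/7650) = -183599/3060 - sqrt(7)/7650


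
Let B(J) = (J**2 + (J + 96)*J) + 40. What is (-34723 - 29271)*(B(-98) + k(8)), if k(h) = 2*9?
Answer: -630852852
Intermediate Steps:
k(h) = 18
B(J) = 40 + J**2 + J*(96 + J) (B(J) = (J**2 + (96 + J)*J) + 40 = (J**2 + J*(96 + J)) + 40 = 40 + J**2 + J*(96 + J))
(-34723 - 29271)*(B(-98) + k(8)) = (-34723 - 29271)*((40 + 2*(-98)**2 + 96*(-98)) + 18) = -63994*((40 + 2*9604 - 9408) + 18) = -63994*((40 + 19208 - 9408) + 18) = -63994*(9840 + 18) = -63994*9858 = -630852852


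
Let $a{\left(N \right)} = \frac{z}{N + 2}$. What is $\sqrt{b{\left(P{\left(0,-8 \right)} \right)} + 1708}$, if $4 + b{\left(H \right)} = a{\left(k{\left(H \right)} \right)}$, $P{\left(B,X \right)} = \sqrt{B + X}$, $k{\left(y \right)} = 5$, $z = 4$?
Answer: $\frac{2 \sqrt{20881}}{7} \approx 41.286$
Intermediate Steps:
$a{\left(N \right)} = \frac{4}{2 + N}$ ($a{\left(N \right)} = \frac{4}{N + 2} = \frac{4}{2 + N}$)
$b{\left(H \right)} = - \frac{24}{7}$ ($b{\left(H \right)} = -4 + \frac{4}{2 + 5} = -4 + \frac{4}{7} = - \frac{24}{7}$)
$\sqrt{b{\left(P{\left(0,-8 \right)} \right)} + 1708} = \sqrt{- \frac{24}{7} + 1708} = \sqrt{\frac{11932}{7}} = \frac{2 \sqrt{20881}}{7}$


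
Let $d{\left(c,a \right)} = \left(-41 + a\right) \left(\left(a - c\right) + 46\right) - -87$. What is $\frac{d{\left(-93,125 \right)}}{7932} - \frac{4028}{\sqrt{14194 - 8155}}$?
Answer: $\frac{7421}{2644} - \frac{4028 \sqrt{671}}{2013} \approx -49.026$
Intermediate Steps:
$d{\left(c,a \right)} = 87 + \left(-41 + a\right) \left(46 + a - c\right)$ ($d{\left(c,a \right)} = \left(-41 + a\right) \left(46 + a - c\right) + 87 = 87 + \left(-41 + a\right) \left(46 + a - c\right)$)
$\frac{d{\left(-93,125 \right)}}{7932} - \frac{4028}{\sqrt{14194 - 8155}} = \frac{-1799 + 125^{2} + 5 \cdot 125 + 41 \left(-93\right) - 125 \left(-93\right)}{7932} - \frac{4028}{\sqrt{14194 - 8155}} = \left(-1799 + 15625 + 625 - 3813 + 11625\right) \frac{1}{7932} - \frac{4028}{\sqrt{6039}} = 22263 \cdot \frac{1}{7932} - \frac{4028}{3 \sqrt{671}} = \frac{7421}{2644} - 4028 \frac{\sqrt{671}}{2013} = \frac{7421}{2644} - \frac{4028 \sqrt{671}}{2013}$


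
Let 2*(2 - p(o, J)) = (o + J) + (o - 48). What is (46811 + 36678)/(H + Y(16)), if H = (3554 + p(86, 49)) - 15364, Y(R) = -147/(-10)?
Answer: -417445/59399 ≈ -7.0278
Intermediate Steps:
p(o, J) = 26 - o - J/2 (p(o, J) = 2 - ((o + J) + (o - 48))/2 = 2 - ((J + o) + (-48 + o))/2 = 2 - (-48 + J + 2*o)/2 = 2 + (24 - o - J/2) = 26 - o - J/2)
Y(R) = 147/10 (Y(R) = -147*(-1/10) = 147/10)
H = -23789/2 (H = (3554 + (26 - 1*86 - 1/2*49)) - 15364 = (3554 + (26 - 86 - 49/2)) - 15364 = (3554 - 169/2) - 15364 = 6939/2 - 15364 = -23789/2 ≈ -11895.)
(46811 + 36678)/(H + Y(16)) = (46811 + 36678)/(-23789/2 + 147/10) = 83489/(-59399/5) = 83489*(-5/59399) = -417445/59399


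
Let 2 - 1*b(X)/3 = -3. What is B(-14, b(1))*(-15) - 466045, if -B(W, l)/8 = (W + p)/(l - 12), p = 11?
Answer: -466165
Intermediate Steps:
b(X) = 15 (b(X) = 6 - 3*(-3) = 6 + 9 = 15)
B(W, l) = -8*(11 + W)/(-12 + l) (B(W, l) = -8*(W + 11)/(l - 12) = -8*(11 + W)/(-12 + l))
B(-14, b(1))*(-15) - 466045 = (8*(-11 - 1*(-14))/(-12 + 15))*(-15) - 466045 = (8*(-11 + 14)/3)*(-15) - 466045 = (8*(1/3)*3)*(-15) - 466045 = 8*(-15) - 466045 = -120 - 466045 = -466165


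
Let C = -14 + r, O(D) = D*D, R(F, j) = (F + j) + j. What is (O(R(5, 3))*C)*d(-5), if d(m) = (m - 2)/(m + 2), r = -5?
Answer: -16093/3 ≈ -5364.3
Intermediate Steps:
d(m) = (-2 + m)/(2 + m)
R(F, j) = F + 2*j
O(D) = D**2
C = -19 (C = -14 - 5 = -19)
(O(R(5, 3))*C)*d(-5) = ((5 + 2*3)**2*(-19))*((-2 - 5)/(2 - 5)) = ((5 + 6)**2*(-19))*(-7/(-3)) = (11**2*(-19))*(-1/3*(-7)) = (121*(-19))*(7/3) = -2299*7/3 = -16093/3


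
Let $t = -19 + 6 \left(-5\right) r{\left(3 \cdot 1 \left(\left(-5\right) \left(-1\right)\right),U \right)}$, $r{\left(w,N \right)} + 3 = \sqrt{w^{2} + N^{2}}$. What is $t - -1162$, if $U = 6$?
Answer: $1233 - 90 \sqrt{29} \approx 748.33$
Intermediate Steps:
$r{\left(w,N \right)} = -3 + \sqrt{N^{2} + w^{2}}$ ($r{\left(w,N \right)} = -3 + \sqrt{w^{2} + N^{2}} = -3 + \sqrt{N^{2} + w^{2}}$)
$t = 71 - 90 \sqrt{29}$ ($t = -19 + 6 \left(-5\right) \left(-3 + \sqrt{6^{2} + \left(3 \cdot 1 \left(\left(-5\right) \left(-1\right)\right)\right)^{2}}\right) = -19 - 30 \left(-3 + \sqrt{36 + \left(3 \cdot 5\right)^{2}}\right) = -19 - 30 \left(-3 + \sqrt{36 + 15^{2}}\right) = -19 - 30 \left(-3 + \sqrt{36 + 225}\right) = -19 - 30 \left(-3 + \sqrt{261}\right) = -19 - 30 \left(-3 + 3 \sqrt{29}\right) = -19 + \left(90 - 90 \sqrt{29}\right) = 71 - 90 \sqrt{29} \approx -413.67$)
$t - -1162 = \left(71 - 90 \sqrt{29}\right) - -1162 = \left(71 - 90 \sqrt{29}\right) + 1162 = 1233 - 90 \sqrt{29}$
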